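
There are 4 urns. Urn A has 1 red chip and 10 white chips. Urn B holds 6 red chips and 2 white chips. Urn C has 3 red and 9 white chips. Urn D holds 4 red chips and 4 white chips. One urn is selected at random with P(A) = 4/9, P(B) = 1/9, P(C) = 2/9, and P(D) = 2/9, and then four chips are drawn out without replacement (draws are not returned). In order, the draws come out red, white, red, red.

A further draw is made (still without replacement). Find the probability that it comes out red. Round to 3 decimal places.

0.510

Compute the likelihood of the observed sequence for each case: P(data | urn A) = (1/11)(10/10)(0/9) = 0; P(data | urn B) = (6/8)(2/7)(5/6)(4/5) = 0.14286; P(data | urn C) = (3/12)(9/11)(2/10)(1/9) = 0.0045455; P(data | urn D) = (4/8)(4/7)(3/6)(2/5) = 0.057143.
Weighting by the prior gives 4/9 · 0 = 0, 1/9 · 0.14286 = 0.015873, 2/9 · 0.0045455 = 0.0010101, 2/9 · 0.057143 = 0.012698; with total 0.029582.
Normalising, the posterior is P(urn A | data) = 0, P(urn B | data) = 0.53659, P(urn C | data) = 0.034146, P(urn D | data) = 0.42927.
So P(red next | data) = Σ P(red next | H) P(H | data) = (3/4)(0.53659) + (0)(0.034146) + (1/4)(0.42927) = 0.50976.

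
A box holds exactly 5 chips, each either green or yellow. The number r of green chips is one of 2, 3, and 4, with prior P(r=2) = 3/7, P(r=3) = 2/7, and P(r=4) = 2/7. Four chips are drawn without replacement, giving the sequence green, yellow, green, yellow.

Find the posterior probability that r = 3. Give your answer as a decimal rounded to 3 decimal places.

Compute the likelihood of the observed sequence for each case: P(data | r = 2) = (2/5)(3/4)(1/3)(2/2) = 1/10; P(data | r = 3) = (3/5)(2/4)(2/3)(1/2) = 1/10; P(data | r = 4) = (4/5)(1/4)(3/3)(0/2) = 0.
Weighting by the prior gives 3/7 · 1/10 = 3/70, 2/7 · 1/10 = 1/35, 2/7 · 0 = 0; these sum to 1/14.
By Bayes' rule, P(r = 3 | data) = (1/35) / (1/14) = 2/5.

0.400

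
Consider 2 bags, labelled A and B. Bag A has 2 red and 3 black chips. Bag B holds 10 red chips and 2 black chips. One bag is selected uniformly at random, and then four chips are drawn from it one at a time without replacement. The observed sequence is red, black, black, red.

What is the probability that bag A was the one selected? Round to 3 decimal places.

0.868

The likelihood of the observed sequence under each hypothesis: P(data | bag A) = (2/5)(3/4)(2/3)(1/2) = 1/10; P(data | bag B) = (10/12)(2/11)(1/10)(9/9) = 1/66.
The prior-weighted likelihoods are 1/2 · 1/10 = 1/20, 1/2 · 1/66 = 1/132; summing to 19/330.
By Bayes' rule, P(bag A | data) = (1/20) / (19/330) = 33/38.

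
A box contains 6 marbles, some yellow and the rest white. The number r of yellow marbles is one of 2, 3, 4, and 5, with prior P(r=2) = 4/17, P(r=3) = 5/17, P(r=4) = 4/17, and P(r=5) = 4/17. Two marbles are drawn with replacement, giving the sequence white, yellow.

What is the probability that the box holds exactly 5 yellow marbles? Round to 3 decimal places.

For each hypothesis, P(data | H) works out to: P(data | r = 2) = (4/6)(2/6) = 2/9; P(data | r = 3) = (3/6)(3/6) = 1/4; P(data | r = 4) = (2/6)(4/6) = 2/9; P(data | r = 5) = (1/6)(5/6) = 5/36.
The prior-weighted likelihoods are 4/17 · 2/9 = 8/153, 5/17 · 1/4 = 5/68, 4/17 · 2/9 = 8/153, 4/17 · 5/36 = 5/153; these sum to 43/204.
By Bayes' rule, P(r = 5 | data) = (5/153) / (43/204) = 20/129.

0.155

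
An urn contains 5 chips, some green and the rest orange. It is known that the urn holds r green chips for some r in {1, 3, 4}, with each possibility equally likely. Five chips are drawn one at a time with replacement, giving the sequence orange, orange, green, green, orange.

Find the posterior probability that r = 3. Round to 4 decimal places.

0.4737

For each hypothesis, P(data | H) works out to: P(data | r = 1) = (4/5)(4/5)(1/5)(1/5)(4/5) = 0.02048; P(data | r = 3) = (2/5)(2/5)(3/5)(3/5)(2/5) = 0.02304; P(data | r = 4) = (1/5)(1/5)(4/5)(4/5)(1/5) = 0.00512.
Weighting by the prior gives 1/3 · 0.02048 = 0.0068267, 1/3 · 0.02304 = 0.00768, 1/3 · 0.00512 = 0.0017067; with total 0.016213.
By Bayes' rule, P(r = 3 | data) = (0.00768) / (0.016213) = 0.47368.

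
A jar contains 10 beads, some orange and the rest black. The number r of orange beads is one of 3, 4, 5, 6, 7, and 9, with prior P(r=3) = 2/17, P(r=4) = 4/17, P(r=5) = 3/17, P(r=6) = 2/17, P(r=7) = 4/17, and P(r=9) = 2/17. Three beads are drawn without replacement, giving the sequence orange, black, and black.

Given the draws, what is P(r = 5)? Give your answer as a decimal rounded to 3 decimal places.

Compute the likelihood of the observed sequence for each case: P(data | r = 3) = (3/10)(7/9)(6/8) = 7/40; P(data | r = 4) = (4/10)(6/9)(5/8) = 1/6; P(data | r = 5) = (5/10)(5/9)(4/8) = 5/36; P(data | r = 6) = (6/10)(4/9)(3/8) = 1/10; P(data | r = 7) = (7/10)(3/9)(2/8) = 7/120; P(data | r = 9) = (9/10)(1/9)(0/8) = 0.
The prior-weighted likelihoods are 2/17 · 7/40 = 7/340, 4/17 · 1/6 = 2/51, 3/17 · 5/36 = 5/204, 2/17 · 1/10 = 1/85, 4/17 · 7/120 = 7/510, 2/17 · 0 = 0; summing to 28/255.
So P(r = 5 | data) = (5/204) / (28/255) = 25/112.

0.223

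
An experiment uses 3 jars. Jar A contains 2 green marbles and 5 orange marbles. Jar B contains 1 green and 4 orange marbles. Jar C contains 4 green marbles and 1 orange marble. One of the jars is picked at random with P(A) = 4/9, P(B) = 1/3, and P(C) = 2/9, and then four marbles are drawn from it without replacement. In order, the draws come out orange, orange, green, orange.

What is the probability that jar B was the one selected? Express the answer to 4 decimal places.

0.5122

Under each hypothesis, the probability of the observed sequence is: P(data | jar A) = (5/7)(4/6)(2/5)(3/4) = 1/7; P(data | jar B) = (4/5)(3/4)(1/3)(2/2) = 1/5; P(data | jar C) = (1/5)(0/4) = 0.
The prior-weighted likelihoods are 4/9 · 1/7 = 4/63, 1/3 · 1/5 = 1/15, 2/9 · 0 = 0; summing to 41/315.
By Bayes' rule, P(jar B | data) = (1/15) / (41/315) = 21/41.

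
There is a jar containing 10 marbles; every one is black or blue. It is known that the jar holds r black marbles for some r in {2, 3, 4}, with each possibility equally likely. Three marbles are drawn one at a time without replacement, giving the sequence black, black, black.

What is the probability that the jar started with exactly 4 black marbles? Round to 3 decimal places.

Under each hypothesis, the probability of the observed sequence is: P(data | r = 2) = (2/10)(1/9)(0/8) = 0; P(data | r = 3) = (3/10)(2/9)(1/8) = 1/120; P(data | r = 4) = (4/10)(3/9)(2/8) = 1/30.
Multiplying each by its prior: 1/3 · 0 = 0, 1/3 · 1/120 = 1/360, 1/3 · 1/30 = 1/90; with total 1/72.
Hence P(r = 4 | data) = (1/90) / (1/72) = 4/5.

0.800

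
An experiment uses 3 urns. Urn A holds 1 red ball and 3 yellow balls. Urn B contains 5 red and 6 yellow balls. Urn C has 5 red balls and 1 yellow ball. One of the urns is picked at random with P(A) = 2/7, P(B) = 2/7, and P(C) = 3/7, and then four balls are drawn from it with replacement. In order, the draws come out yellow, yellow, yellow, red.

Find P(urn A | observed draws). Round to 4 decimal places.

0.5700

Compute the likelihood of the observed sequence for each case: P(data | urn A) = (3/4)(3/4)(3/4)(1/4) = 0.10547; P(data | urn B) = (6/11)(6/11)(6/11)(5/11) = 0.073765; P(data | urn C) = (1/6)(1/6)(1/6)(5/6) = 0.003858.
Weighting by the prior gives 2/7 · 0.10547 = 0.030134, 2/7 · 0.073765 = 0.021076, 3/7 · 0.003858 = 0.0016534; summing to 0.052863.
By Bayes' rule, P(urn A | data) = (0.030134) / (0.052863) = 0.57004.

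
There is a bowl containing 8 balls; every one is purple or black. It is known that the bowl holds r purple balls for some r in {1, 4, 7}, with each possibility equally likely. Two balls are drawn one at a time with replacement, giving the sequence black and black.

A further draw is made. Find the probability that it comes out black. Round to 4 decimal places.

The likelihood of the observed sequence under each hypothesis: P(data | r = 1) = (7/8)(7/8) = 49/64; P(data | r = 4) = (4/8)(4/8) = 1/4; P(data | r = 7) = (1/8)(1/8) = 1/64.
Multiplying each by its prior: 1/3 · 49/64 = 49/192, 1/3 · 1/4 = 1/12, 1/3 · 1/64 = 1/192; summing to 11/32.
Dividing through by the total gives posterior P(r = 1 | data) = 49/66, P(r = 4 | data) = 8/33, P(r = 7 | data) = 1/66.
The predictive probability is P(black next | data) = (7/8)(49/66) + (1/2)(8/33) + (1/8)(1/66) = 17/22.

0.7727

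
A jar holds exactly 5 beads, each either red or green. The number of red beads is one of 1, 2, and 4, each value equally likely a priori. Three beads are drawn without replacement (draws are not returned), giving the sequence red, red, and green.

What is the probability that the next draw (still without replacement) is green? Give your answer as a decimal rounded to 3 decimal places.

For each hypothesis, P(data | H) works out to: P(data | r = 1) = (1/5)(0/4) = 0; P(data | r = 2) = (2/5)(1/4)(3/3) = 1/10; P(data | r = 4) = (4/5)(3/4)(1/3) = 1/5.
The prior-weighted likelihoods are 1/3 · 0 = 0, 1/3 · 1/10 = 1/30, 1/3 · 1/5 = 1/15; summing to 1/10.
The posterior is then P(r = 1 | data) = 0, P(r = 2 | data) = 1/3, P(r = 4 | data) = 2/3.
So P(green next | data) = Σ P(green next | H) P(H | data) = (1)(1/3) + (0)(2/3) = 1/3.

0.333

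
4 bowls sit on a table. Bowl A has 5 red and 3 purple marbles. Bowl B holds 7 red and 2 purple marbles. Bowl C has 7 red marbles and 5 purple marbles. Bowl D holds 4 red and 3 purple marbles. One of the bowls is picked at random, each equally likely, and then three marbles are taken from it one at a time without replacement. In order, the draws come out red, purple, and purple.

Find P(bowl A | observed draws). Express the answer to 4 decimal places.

0.2646

Under each hypothesis, the probability of the observed sequence is: P(data | bowl A) = (5/8)(3/7)(2/6) = 0.089286; P(data | bowl B) = (7/9)(2/8)(1/7) = 0.027778; P(data | bowl C) = (7/12)(5/11)(4/10) = 0.10606; P(data | bowl D) = (4/7)(3/6)(2/5) = 0.11429.
Weighting by the prior gives 1/4 · 0.089286 = 0.022321, 1/4 · 0.027778 = 0.0069444, 1/4 · 0.10606 = 0.026515, 1/4 · 0.11429 = 0.028571; these sum to 0.084352.
Therefore the posterior P(bowl A | data) = (0.022321) / (0.084352) = 0.26462.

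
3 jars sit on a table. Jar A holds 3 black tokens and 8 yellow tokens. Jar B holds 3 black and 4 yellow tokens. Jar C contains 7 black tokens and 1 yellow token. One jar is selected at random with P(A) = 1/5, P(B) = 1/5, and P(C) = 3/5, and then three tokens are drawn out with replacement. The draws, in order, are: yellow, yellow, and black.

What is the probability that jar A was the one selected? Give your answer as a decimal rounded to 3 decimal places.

0.444

For each hypothesis, P(data | H) works out to: P(data | jar A) = (8/11)(8/11)(3/11) = 0.14425; P(data | jar B) = (4/7)(4/7)(3/7) = 0.13994; P(data | jar C) = (1/8)(1/8)(7/8) = 0.013672.
The prior-weighted likelihoods are 1/5 · 0.14425 = 0.02885, 1/5 · 0.13994 = 0.027988, 3/5 · 0.013672 = 0.0082031; these sum to 0.065042.
Therefore the posterior P(jar A | data) = (0.02885) / (0.065042) = 0.44357.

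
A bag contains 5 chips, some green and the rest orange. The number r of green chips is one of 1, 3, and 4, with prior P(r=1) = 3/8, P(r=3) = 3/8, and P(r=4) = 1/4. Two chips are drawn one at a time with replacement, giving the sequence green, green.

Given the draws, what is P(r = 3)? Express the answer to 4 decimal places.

0.4355

The likelihood of the observed sequence under each hypothesis: P(data | r = 1) = (1/5)(1/5) = 1/25; P(data | r = 3) = (3/5)(3/5) = 9/25; P(data | r = 4) = (4/5)(4/5) = 16/25.
Multiplying each by its prior: 3/8 · 1/25 = 3/200, 3/8 · 9/25 = 27/200, 1/4 · 16/25 = 4/25; these sum to 31/100.
Therefore the posterior P(r = 3 | data) = (27/200) / (31/100) = 27/62.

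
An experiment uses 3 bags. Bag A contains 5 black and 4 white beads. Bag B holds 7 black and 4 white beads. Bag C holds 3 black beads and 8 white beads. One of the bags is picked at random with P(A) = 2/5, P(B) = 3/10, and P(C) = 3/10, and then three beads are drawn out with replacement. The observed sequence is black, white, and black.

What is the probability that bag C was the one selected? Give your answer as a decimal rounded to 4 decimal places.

For each hypothesis, P(data | H) works out to: P(data | bag A) = (5/9)(4/9)(5/9) = 0.13717; P(data | bag B) = (7/11)(4/11)(7/11) = 0.14726; P(data | bag C) = (3/11)(8/11)(3/11) = 0.054095.
Weighting by the prior gives 2/5 · 0.13717 = 0.05487, 3/10 · 0.14726 = 0.044177, 3/10 · 0.054095 = 0.016228; with total 0.11528.
By Bayes' rule, P(bag C | data) = (0.016228) / (0.11528) = 0.14078.

0.1408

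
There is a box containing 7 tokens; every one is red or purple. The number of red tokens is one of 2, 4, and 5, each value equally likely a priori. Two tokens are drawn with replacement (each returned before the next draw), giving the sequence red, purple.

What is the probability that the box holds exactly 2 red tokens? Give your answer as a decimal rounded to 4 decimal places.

Compute the likelihood of the observed sequence for each case: P(data | r = 2) = (2/7)(5/7) = 10/49; P(data | r = 4) = (4/7)(3/7) = 12/49; P(data | r = 5) = (5/7)(2/7) = 10/49.
The prior-weighted likelihoods are 1/3 · 10/49 = 10/147, 1/3 · 12/49 = 4/49, 1/3 · 10/49 = 10/147; with total 32/147.
Therefore the posterior P(r = 2 | data) = (10/147) / (32/147) = 5/16.

0.3125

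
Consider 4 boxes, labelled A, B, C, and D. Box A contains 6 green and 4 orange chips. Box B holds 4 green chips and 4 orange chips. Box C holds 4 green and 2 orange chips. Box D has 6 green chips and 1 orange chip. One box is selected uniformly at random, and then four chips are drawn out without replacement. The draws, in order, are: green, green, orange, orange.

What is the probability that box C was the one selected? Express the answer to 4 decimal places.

0.2979

The likelihood of the observed sequence under each hypothesis: P(data | box A) = (6/10)(5/9)(4/8)(3/7) = 1/14; P(data | box B) = (4/8)(3/7)(4/6)(3/5) = 3/35; P(data | box C) = (4/6)(3/5)(2/4)(1/3) = 1/15; P(data | box D) = (6/7)(5/6)(1/5)(0/4) = 0.
Multiplying each by its prior: 1/4 · 1/14 = 1/56, 1/4 · 3/35 = 3/140, 1/4 · 1/15 = 1/60, 1/4 · 0 = 0; summing to 47/840.
By Bayes' rule, P(box C | data) = (1/60) / (47/840) = 14/47.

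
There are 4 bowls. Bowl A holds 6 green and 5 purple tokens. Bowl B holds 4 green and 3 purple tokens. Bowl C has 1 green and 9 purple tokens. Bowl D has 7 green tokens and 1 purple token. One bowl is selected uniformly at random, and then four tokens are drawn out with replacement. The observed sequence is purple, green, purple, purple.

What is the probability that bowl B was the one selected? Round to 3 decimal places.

Compute the likelihood of the observed sequence for each case: P(data | bowl A) = (5/11)(6/11)(5/11)(5/11) = 0.051226; P(data | bowl B) = (3/7)(4/7)(3/7)(3/7) = 0.044981; P(data | bowl C) = (9/10)(1/10)(9/10)(9/10) = 0.0729; P(data | bowl D) = (1/8)(7/8)(1/8)(1/8) = 0.001709.
Weighting by the prior gives 1/4 · 0.051226 = 0.012807, 1/4 · 0.044981 = 0.011245, 1/4 · 0.0729 = 0.018225, 1/4 · 0.001709 = 0.00042725; with total 0.042704.
So P(bowl B | data) = (0.011245) / (0.042704) = 0.26333.

0.263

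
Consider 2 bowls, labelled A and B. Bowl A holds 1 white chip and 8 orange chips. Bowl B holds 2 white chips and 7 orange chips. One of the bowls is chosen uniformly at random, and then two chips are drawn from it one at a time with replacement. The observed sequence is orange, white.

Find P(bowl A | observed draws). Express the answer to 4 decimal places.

0.3636

Compute the likelihood of the observed sequence for each case: P(data | bowl A) = (8/9)(1/9) = 8/81; P(data | bowl B) = (7/9)(2/9) = 14/81.
Multiplying each by its prior: 1/2 · 8/81 = 4/81, 1/2 · 14/81 = 7/81; these sum to 11/81.
By Bayes' rule, P(bowl A | data) = (4/81) / (11/81) = 4/11.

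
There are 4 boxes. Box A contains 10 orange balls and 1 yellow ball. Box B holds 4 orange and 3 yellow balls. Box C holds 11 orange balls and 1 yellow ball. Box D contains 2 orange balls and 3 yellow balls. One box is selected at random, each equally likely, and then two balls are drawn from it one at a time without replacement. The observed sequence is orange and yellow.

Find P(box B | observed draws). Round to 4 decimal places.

The likelihood of the observed sequence under each hypothesis: P(data | box A) = (10/11)(1/10) = 0.090909; P(data | box B) = (4/7)(3/6) = 0.28571; P(data | box C) = (11/12)(1/11) = 0.083333; P(data | box D) = (2/5)(3/4) = 0.3.
Weighting by the prior gives 1/4 · 0.090909 = 0.022727, 1/4 · 0.28571 = 0.071429, 1/4 · 0.083333 = 0.020833, 1/4 · 0.3 = 0.075; summing to 0.18999.
Therefore the posterior P(box B | data) = (0.071429) / (0.18999) = 0.37596.

0.3760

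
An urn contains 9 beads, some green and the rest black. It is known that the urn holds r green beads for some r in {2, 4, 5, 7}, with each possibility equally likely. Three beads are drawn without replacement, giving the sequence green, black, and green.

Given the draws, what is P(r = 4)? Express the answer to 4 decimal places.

For each hypothesis, P(data | H) works out to: P(data | r = 2) = (2/9)(7/8)(1/7) = 1/36; P(data | r = 4) = (4/9)(5/8)(3/7) = 5/42; P(data | r = 5) = (5/9)(4/8)(4/7) = 10/63; P(data | r = 7) = (7/9)(2/8)(6/7) = 1/6.
Multiplying each by its prior: 1/4 · 1/36 = 1/144, 1/4 · 5/42 = 5/168, 1/4 · 10/63 = 5/126, 1/4 · 1/6 = 1/24; summing to 17/144.
Hence P(r = 4 | data) = (5/168) / (17/144) = 30/119.

0.2521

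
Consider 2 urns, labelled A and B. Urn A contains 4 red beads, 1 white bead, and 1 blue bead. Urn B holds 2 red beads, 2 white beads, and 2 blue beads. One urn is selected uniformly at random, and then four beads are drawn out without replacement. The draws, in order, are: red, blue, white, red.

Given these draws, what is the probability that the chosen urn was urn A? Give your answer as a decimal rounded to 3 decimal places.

0.600

Compute the likelihood of the observed sequence for each case: P(data | urn A) = (4/6)(1/5)(1/4)(3/3) = 1/30; P(data | urn B) = (2/6)(2/5)(2/4)(1/3) = 1/45.
Weighting by the prior gives 1/2 · 1/30 = 1/60, 1/2 · 1/45 = 1/90; summing to 1/36.
So P(urn A | data) = (1/60) / (1/36) = 3/5.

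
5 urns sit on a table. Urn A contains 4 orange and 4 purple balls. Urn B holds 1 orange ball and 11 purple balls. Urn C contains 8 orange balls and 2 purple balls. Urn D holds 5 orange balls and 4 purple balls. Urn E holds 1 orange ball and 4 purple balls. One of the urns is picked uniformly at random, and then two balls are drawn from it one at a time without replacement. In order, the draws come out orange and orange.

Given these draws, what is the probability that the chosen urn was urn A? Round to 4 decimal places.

0.1923

For each hypothesis, P(data | H) works out to: P(data | urn A) = (4/8)(3/7) = 3/14; P(data | urn B) = (1/12)(0/11) = 0; P(data | urn C) = (8/10)(7/9) = 28/45; P(data | urn D) = (5/9)(4/8) = 5/18; P(data | urn E) = (1/5)(0/4) = 0.
Weighting by the prior gives 1/5 · 3/14 = 3/70, 1/5 · 0 = 0, 1/5 · 28/45 = 28/225, 1/5 · 5/18 = 1/18, 1/5 · 0 = 0; with total 39/175.
Therefore the posterior P(urn A | data) = (3/70) / (39/175) = 5/26.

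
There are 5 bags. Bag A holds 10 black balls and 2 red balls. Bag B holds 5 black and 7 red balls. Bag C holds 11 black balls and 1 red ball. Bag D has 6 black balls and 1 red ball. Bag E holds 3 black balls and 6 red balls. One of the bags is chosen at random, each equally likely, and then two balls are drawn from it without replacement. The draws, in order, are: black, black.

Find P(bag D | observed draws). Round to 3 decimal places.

0.290

Compute the likelihood of the observed sequence for each case: P(data | bag A) = (10/12)(9/11) = 15/22; P(data | bag B) = (5/12)(4/11) = 5/33; P(data | bag C) = (11/12)(10/11) = 5/6; P(data | bag D) = (6/7)(5/6) = 5/7; P(data | bag E) = (3/9)(2/8) = 1/12.
The prior-weighted likelihoods are 1/5 · 15/22 = 3/22, 1/5 · 5/33 = 1/33, 1/5 · 5/6 = 1/6, 1/5 · 5/7 = 1/7, 1/5 · 1/12 = 1/60; with total 69/140.
Therefore the posterior P(bag D | data) = (1/7) / (69/140) = 20/69.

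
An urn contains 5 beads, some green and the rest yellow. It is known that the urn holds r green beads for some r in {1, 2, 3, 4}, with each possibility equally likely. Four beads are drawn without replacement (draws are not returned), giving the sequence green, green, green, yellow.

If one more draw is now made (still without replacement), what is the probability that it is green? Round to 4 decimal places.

The likelihood of the observed sequence under each hypothesis: P(data | r = 1) = (1/5)(0/4) = 0; P(data | r = 2) = (2/5)(1/4)(0/3) = 0; P(data | r = 3) = (3/5)(2/4)(1/3)(2/2) = 1/10; P(data | r = 4) = (4/5)(3/4)(2/3)(1/2) = 1/5.
Multiplying each by its prior: 1/4 · 0 = 0, 1/4 · 0 = 0, 1/4 · 1/10 = 1/40, 1/4 · 1/5 = 1/20; with total 3/40.
The posterior is then P(r = 1 | data) = 0, P(r = 2 | data) = 0, P(r = 3 | data) = 1/3, P(r = 4 | data) = 2/3.
So P(green next | data) = Σ P(green next | H) P(H | data) = (0)(1/3) + (1)(2/3) = 2/3.

0.6667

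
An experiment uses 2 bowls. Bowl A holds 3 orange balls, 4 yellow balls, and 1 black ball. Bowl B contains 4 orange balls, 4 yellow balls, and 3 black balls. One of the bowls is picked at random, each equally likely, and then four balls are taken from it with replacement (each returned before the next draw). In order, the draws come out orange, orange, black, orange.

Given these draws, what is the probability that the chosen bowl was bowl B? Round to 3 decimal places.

Compute the likelihood of the observed sequence for each case: P(data | bowl A) = (3/8)(3/8)(1/8)(3/8) = 0.0065918; P(data | bowl B) = (4/11)(4/11)(3/11)(4/11) = 0.013114.
The prior-weighted likelihoods are 1/2 · 0.0065918 = 0.0032959, 1/2 · 0.013114 = 0.0065569; these sum to 0.0098528.
Therefore the posterior P(bowl B | data) = (0.0065569) / (0.0098528) = 0.66549.

0.665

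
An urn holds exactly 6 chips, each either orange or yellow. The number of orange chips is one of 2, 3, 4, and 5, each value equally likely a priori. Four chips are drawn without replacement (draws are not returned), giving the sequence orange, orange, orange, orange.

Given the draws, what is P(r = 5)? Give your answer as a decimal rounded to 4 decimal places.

0.8333

The likelihood of the observed sequence under each hypothesis: P(data | r = 2) = (2/6)(1/5)(0/4) = 0; P(data | r = 3) = (3/6)(2/5)(1/4)(0/3) = 0; P(data | r = 4) = (4/6)(3/5)(2/4)(1/3) = 1/15; P(data | r = 5) = (5/6)(4/5)(3/4)(2/3) = 1/3.
Weighting by the prior gives 1/4 · 0 = 0, 1/4 · 0 = 0, 1/4 · 1/15 = 1/60, 1/4 · 1/3 = 1/12; summing to 1/10.
By Bayes' rule, P(r = 5 | data) = (1/12) / (1/10) = 5/6.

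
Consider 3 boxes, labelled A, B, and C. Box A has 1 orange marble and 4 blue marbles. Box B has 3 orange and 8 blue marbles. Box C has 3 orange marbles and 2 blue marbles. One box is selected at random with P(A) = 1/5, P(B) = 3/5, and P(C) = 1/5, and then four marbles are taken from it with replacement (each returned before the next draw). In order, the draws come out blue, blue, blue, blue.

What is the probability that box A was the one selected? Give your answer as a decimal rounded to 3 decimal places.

0.321

For each hypothesis, P(data | H) works out to: P(data | box A) = (4/5)(4/5)(4/5)(4/5) = 0.4096; P(data | box B) = (8/11)(8/11)(8/11)(8/11) = 0.27976; P(data | box C) = (2/5)(2/5)(2/5)(2/5) = 0.0256.
The prior-weighted likelihoods are 1/5 · 0.4096 = 0.08192, 3/5 · 0.27976 = 0.16786, 1/5 · 0.0256 = 0.00512; summing to 0.2549.
By Bayes' rule, P(box A | data) = (0.08192) / (0.2549) = 0.32138.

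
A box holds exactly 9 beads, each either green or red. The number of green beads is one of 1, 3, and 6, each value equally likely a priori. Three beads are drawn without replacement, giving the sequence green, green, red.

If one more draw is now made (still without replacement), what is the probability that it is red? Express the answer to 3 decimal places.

Under each hypothesis, the probability of the observed sequence is: P(data | r = 1) = (1/9)(0/8) = 0; P(data | r = 3) = (3/9)(2/8)(6/7) = 1/14; P(data | r = 6) = (6/9)(5/8)(3/7) = 5/28.
Weighting by the prior gives 1/3 · 0 = 0, 1/3 · 1/14 = 1/42, 1/3 · 5/28 = 5/84; with total 1/12.
Normalising, the posterior is P(r = 1 | data) = 0, P(r = 3 | data) = 2/7, P(r = 6 | data) = 5/7.
Averaging over the posterior, P(red next | data) = (5/6)(2/7) + (1/3)(5/7) = 10/21.

0.476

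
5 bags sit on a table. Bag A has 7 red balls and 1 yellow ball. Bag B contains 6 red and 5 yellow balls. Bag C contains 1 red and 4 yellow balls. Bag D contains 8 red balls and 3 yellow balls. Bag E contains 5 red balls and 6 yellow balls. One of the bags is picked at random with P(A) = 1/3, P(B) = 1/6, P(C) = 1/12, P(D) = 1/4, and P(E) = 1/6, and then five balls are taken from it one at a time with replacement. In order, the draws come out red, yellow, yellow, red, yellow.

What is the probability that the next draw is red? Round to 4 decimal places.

0.5160

Compute the likelihood of the observed sequence for each case: P(data | bag A) = (7/8)(1/8)(1/8)(7/8)(1/8) = 0.0014954; P(data | bag B) = (6/11)(5/11)(5/11)(6/11)(5/11) = 0.027941; P(data | bag C) = (1/5)(4/5)(4/5)(1/5)(4/5) = 0.02048; P(data | bag D) = (8/11)(3/11)(3/11)(8/11)(3/11) = 0.01073; P(data | bag E) = (5/11)(6/11)(6/11)(5/11)(6/11) = 0.03353.
The prior-weighted likelihoods are 1/3 · 0.0014954 = 0.00049845, 1/6 · 0.027941 = 0.0046569, 1/12 · 0.02048 = 0.0017067, 1/4 · 0.01073 = 0.0026824, 1/6 · 0.03353 = 0.0055883; these sum to 0.015133.
Normalising, the posterior is P(bag A | data) = 0.032939, P(bag B | data) = 0.30774, P(bag C | data) = 0.11278, P(bag D | data) = 0.17726, P(bag E | data) = 0.36929.
Averaging over the posterior, P(red next | data) = (7/8)(0.032939) + (6/11)(0.30774) + (1/5)(0.11278) + (8/11)(0.17726) + (5/11)(0.36929) = 0.51601.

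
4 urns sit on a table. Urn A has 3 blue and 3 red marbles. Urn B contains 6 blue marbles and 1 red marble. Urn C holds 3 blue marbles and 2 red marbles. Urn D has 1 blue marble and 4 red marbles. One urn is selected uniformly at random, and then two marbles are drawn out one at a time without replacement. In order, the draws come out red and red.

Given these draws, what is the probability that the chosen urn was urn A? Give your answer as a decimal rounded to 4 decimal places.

Compute the likelihood of the observed sequence for each case: P(data | urn A) = (3/6)(2/5) = 1/5; P(data | urn B) = (1/7)(0/6) = 0; P(data | urn C) = (2/5)(1/4) = 1/10; P(data | urn D) = (4/5)(3/4) = 3/5.
The prior-weighted likelihoods are 1/4 · 1/5 = 1/20, 1/4 · 0 = 0, 1/4 · 1/10 = 1/40, 1/4 · 3/5 = 3/20; with total 9/40.
So P(urn A | data) = (1/20) / (9/40) = 2/9.

0.2222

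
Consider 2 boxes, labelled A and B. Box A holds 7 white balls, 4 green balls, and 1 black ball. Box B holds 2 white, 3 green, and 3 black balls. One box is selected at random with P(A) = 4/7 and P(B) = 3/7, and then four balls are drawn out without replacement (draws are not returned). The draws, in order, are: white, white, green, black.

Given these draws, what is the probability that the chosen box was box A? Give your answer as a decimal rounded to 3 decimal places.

0.638

The likelihood of the observed sequence under each hypothesis: P(data | box A) = (7/12)(6/11)(4/10)(1/9) = 0.014141; P(data | box B) = (2/8)(1/7)(3/6)(3/5) = 0.010714.
Weighting by the prior gives 4/7 · 0.014141 = 0.0080808, 3/7 · 0.010714 = 0.0045918; these sum to 0.012673.
Therefore the posterior P(box A | data) = (0.0080808) / (0.012673) = 0.63766.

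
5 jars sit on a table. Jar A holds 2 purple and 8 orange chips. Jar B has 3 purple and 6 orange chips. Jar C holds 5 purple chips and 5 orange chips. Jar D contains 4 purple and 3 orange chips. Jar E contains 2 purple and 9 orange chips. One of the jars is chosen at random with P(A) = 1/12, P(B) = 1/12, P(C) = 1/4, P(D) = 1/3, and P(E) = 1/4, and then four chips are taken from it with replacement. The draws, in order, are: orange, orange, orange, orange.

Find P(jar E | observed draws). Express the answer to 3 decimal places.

0.591

The likelihood of the observed sequence under each hypothesis: P(data | jar A) = (8/10)(8/10)(8/10)(8/10) = 0.4096; P(data | jar B) = (6/9)(6/9)(6/9)(6/9) = 0.19753; P(data | jar C) = (5/10)(5/10)(5/10)(5/10) = 0.0625; P(data | jar D) = (3/7)(3/7)(3/7)(3/7) = 0.033736; P(data | jar E) = (9/11)(9/11)(9/11)(9/11) = 0.44813.
The prior-weighted likelihoods are 1/12 · 0.4096 = 0.034133, 1/12 · 0.19753 = 0.016461, 1/4 · 0.0625 = 0.015625, 1/3 · 0.033736 = 0.011245, 1/4 · 0.44813 = 0.11203; summing to 0.1895.
Hence P(jar E | data) = (0.11203) / (0.1895) = 0.59121.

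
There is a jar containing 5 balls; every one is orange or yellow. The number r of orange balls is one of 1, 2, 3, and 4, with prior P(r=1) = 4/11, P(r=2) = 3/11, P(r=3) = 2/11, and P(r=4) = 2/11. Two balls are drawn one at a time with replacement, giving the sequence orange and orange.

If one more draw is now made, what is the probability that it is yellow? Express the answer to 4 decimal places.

0.3636

The likelihood of the observed sequence under each hypothesis: P(data | r = 1) = (1/5)(1/5) = 1/25; P(data | r = 2) = (2/5)(2/5) = 4/25; P(data | r = 3) = (3/5)(3/5) = 9/25; P(data | r = 4) = (4/5)(4/5) = 16/25.
Weighting by the prior gives 4/11 · 1/25 = 4/275, 3/11 · 4/25 = 12/275, 2/11 · 9/25 = 18/275, 2/11 · 16/25 = 32/275; summing to 6/25.
Dividing through by the total gives posterior P(r = 1 | data) = 2/33, P(r = 2 | data) = 2/11, P(r = 3 | data) = 3/11, P(r = 4 | data) = 16/33.
The predictive probability is P(yellow next | data) = (4/5)(2/33) + (3/5)(2/11) + (2/5)(3/11) + (1/5)(16/33) = 4/11.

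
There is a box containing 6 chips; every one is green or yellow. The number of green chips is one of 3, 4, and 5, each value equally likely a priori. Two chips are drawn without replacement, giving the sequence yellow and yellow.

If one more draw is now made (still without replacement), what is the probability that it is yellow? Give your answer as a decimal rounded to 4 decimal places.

Compute the likelihood of the observed sequence for each case: P(data | r = 3) = (3/6)(2/5) = 1/5; P(data | r = 4) = (2/6)(1/5) = 1/15; P(data | r = 5) = (1/6)(0/5) = 0.
Multiplying each by its prior: 1/3 · 1/5 = 1/15, 1/3 · 1/15 = 1/45, 1/3 · 0 = 0; with total 4/45.
The posterior is then P(r = 3 | data) = 3/4, P(r = 4 | data) = 1/4, P(r = 5 | data) = 0.
Averaging over the posterior, P(yellow next | data) = (1/4)(3/4) + (0)(1/4) = 3/16.

0.1875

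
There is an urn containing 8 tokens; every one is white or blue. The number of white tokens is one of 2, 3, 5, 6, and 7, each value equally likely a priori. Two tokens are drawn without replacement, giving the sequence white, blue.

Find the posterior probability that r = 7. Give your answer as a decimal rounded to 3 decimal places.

The likelihood of the observed sequence under each hypothesis: P(data | r = 2) = (2/8)(6/7) = 3/14; P(data | r = 3) = (3/8)(5/7) = 15/56; P(data | r = 5) = (5/8)(3/7) = 15/56; P(data | r = 6) = (6/8)(2/7) = 3/14; P(data | r = 7) = (7/8)(1/7) = 1/8.
Multiplying each by its prior: 1/5 · 3/14 = 3/70, 1/5 · 15/56 = 3/56, 1/5 · 15/56 = 3/56, 1/5 · 3/14 = 3/70, 1/5 · 1/8 = 1/40; with total 61/280.
Hence P(r = 7 | data) = (1/40) / (61/280) = 7/61.

0.115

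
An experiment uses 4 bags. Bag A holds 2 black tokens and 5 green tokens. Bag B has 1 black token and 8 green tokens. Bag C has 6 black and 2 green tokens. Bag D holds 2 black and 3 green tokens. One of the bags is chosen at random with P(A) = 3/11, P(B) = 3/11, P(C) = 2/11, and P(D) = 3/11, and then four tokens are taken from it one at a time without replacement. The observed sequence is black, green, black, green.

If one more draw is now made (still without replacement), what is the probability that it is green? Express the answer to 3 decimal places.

0.861

For each hypothesis, P(data | H) works out to: P(data | bag A) = (2/7)(5/6)(1/5)(4/4) = 1/21; P(data | bag B) = (1/9)(8/8)(0/7) = 0; P(data | bag C) = (6/8)(2/7)(5/6)(1/5) = 1/28; P(data | bag D) = (2/5)(3/4)(1/3)(2/2) = 1/10.
Weighting by the prior gives 3/11 · 1/21 = 1/77, 3/11 · 0 = 0, 2/11 · 1/28 = 1/154, 3/11 · 1/10 = 3/110; summing to 18/385.
The posterior is then P(bag A | data) = 5/18, P(bag B | data) = 0, P(bag C | data) = 5/36, P(bag D | data) = 7/12.
The predictive probability is P(green next | data) = (1)(5/18) + (0)(5/36) + (1)(7/12) = 31/36.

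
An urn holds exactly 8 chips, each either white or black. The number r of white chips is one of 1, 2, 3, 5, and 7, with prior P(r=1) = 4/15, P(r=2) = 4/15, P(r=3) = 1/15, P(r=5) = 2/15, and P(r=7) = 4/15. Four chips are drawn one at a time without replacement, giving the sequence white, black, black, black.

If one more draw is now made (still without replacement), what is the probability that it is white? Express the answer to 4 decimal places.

0.1912

The likelihood of the observed sequence under each hypothesis: P(data | r = 1) = (1/8)(7/7)(6/6)(5/5) = 1/8; P(data | r = 2) = (2/8)(6/7)(5/6)(4/5) = 1/7; P(data | r = 3) = (3/8)(5/7)(4/6)(3/5) = 3/28; P(data | r = 5) = (5/8)(3/7)(2/6)(1/5) = 1/56; P(data | r = 7) = (7/8)(1/7)(0/6) = 0.
The prior-weighted likelihoods are 4/15 · 1/8 = 1/30, 4/15 · 1/7 = 4/105, 1/15 · 3/28 = 1/140, 2/15 · 1/56 = 1/420, 4/15 · 0 = 0; these sum to 17/210.
Normalising, the posterior is P(r = 1 | data) = 7/17, P(r = 2 | data) = 8/17, P(r = 3 | data) = 3/34, P(r = 5 | data) = 1/34, P(r = 7 | data) = 0.
The predictive probability is P(white next | data) = (0)(7/17) + (1/4)(8/17) + (1/2)(3/34) + (1)(1/34) = 13/68.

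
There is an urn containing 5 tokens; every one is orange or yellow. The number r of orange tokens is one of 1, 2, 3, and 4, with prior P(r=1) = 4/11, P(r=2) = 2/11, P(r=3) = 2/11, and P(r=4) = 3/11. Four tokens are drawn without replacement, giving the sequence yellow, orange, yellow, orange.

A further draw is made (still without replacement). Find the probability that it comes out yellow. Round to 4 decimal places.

The likelihood of the observed sequence under each hypothesis: P(data | r = 1) = (4/5)(1/4)(3/3)(0/2) = 0; P(data | r = 2) = (3/5)(2/4)(2/3)(1/2) = 1/10; P(data | r = 3) = (2/5)(3/4)(1/3)(2/2) = 1/10; P(data | r = 4) = (1/5)(4/4)(0/3) = 0.
The prior-weighted likelihoods are 4/11 · 0 = 0, 2/11 · 1/10 = 1/55, 2/11 · 1/10 = 1/55, 3/11 · 0 = 0; with total 2/55.
Dividing through by the total gives posterior P(r = 1 | data) = 0, P(r = 2 | data) = 1/2, P(r = 3 | data) = 1/2, P(r = 4 | data) = 0.
The predictive probability is P(yellow next | data) = (1)(1/2) + (0)(1/2) = 1/2.

0.5000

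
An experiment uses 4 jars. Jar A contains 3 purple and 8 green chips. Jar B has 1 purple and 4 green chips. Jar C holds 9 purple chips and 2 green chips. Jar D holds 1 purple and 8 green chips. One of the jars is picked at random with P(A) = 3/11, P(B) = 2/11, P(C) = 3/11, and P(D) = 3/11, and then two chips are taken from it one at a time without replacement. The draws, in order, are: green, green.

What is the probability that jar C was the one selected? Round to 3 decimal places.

The likelihood of the observed sequence under each hypothesis: P(data | jar A) = (8/11)(7/10) = 0.50909; P(data | jar B) = (4/5)(3/4) = 0.6; P(data | jar C) = (2/11)(1/10) = 0.018182; P(data | jar D) = (8/9)(7/8) = 0.77778.
Weighting by the prior gives 3/11 · 0.50909 = 0.13884, 2/11 · 0.6 = 0.10909, 3/11 · 0.018182 = 0.0049587, 3/11 · 0.77778 = 0.21212; with total 0.46501.
Therefore the posterior P(jar C | data) = (0.0049587) / (0.46501) = 0.010664.

0.011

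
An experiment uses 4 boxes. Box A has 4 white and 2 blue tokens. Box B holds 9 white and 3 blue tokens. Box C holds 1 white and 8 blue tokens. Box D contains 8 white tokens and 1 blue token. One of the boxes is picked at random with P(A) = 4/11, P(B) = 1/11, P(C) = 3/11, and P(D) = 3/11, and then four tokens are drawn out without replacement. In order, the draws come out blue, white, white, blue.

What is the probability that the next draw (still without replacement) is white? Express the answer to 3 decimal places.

The likelihood of the observed sequence under each hypothesis: P(data | box A) = (2/6)(4/5)(3/4)(1/3) = 1/15; P(data | box B) = (3/12)(9/11)(8/10)(2/9) = 2/55; P(data | box C) = (8/9)(1/8)(0/7) = 0; P(data | box D) = (1/9)(8/8)(7/7)(0/6) = 0.
Multiplying each by its prior: 4/11 · 1/15 = 4/165, 1/11 · 2/55 = 2/605, 3/11 · 0 = 0, 3/11 · 0 = 0; summing to 10/363.
Dividing through by the total gives posterior P(box A | data) = 22/25, P(box B | data) = 3/25, P(box C | data) = 0, P(box D | data) = 0.
The predictive probability is P(white next | data) = (1)(22/25) + (7/8)(3/25) = 197/200.

0.985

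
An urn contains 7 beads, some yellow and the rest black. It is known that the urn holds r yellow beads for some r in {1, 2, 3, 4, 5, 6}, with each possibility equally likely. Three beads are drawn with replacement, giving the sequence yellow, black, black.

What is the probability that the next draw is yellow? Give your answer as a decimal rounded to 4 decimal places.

Compute the likelihood of the observed sequence for each case: P(data | r = 1) = (1/7)(6/7)(6/7) = 0.10496; P(data | r = 2) = (2/7)(5/7)(5/7) = 0.14577; P(data | r = 3) = (3/7)(4/7)(4/7) = 0.13994; P(data | r = 4) = (4/7)(3/7)(3/7) = 0.10496; P(data | r = 5) = (5/7)(2/7)(2/7) = 0.058309; P(data | r = 6) = (6/7)(1/7)(1/7) = 0.017493.
Weighting by the prior gives 1/6 · 0.10496 = 0.017493, 1/6 · 0.14577 = 0.024295, 1/6 · 0.13994 = 0.023324, 1/6 · 0.10496 = 0.017493, 1/6 · 0.058309 = 0.0097182, 1/6 · 0.017493 = 0.0029155; summing to 0.095238.
Normalising, the posterior is P(r = 1 | data) = 0.18367, P(r = 2 | data) = 0.2551, P(r = 3 | data) = 0.2449, P(r = 4 | data) = 0.18367, P(r = 5 | data) = 0.10204, P(r = 6 | data) = 0.030612.
Averaging over the posterior, P(yellow next | data) = (1/7)(0.18367) + (2/7)(0.2551) + (3/7)(0.2449) + (4/7)(0.18367) + (5/7)(0.10204) + (6/7)(0.030612) = 0.40816.

0.4082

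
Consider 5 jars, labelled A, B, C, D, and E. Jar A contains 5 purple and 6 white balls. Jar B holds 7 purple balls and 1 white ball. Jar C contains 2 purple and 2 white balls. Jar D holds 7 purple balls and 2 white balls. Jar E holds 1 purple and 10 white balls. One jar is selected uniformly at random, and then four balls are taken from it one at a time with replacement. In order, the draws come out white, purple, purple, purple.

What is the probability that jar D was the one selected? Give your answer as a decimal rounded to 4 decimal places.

For each hypothesis, P(data | H) works out to: P(data | jar A) = (6/11)(5/11)(5/11)(5/11) = 0.051226; P(data | jar B) = (1/8)(7/8)(7/8)(7/8) = 0.08374; P(data | jar C) = (2/4)(2/4)(2/4)(2/4) = 0.0625; P(data | jar D) = (2/9)(7/9)(7/9)(7/9) = 0.10456; P(data | jar E) = (10/11)(1/11)(1/11)(1/11) = 0.00068301.
Multiplying each by its prior: 1/5 · 0.051226 = 0.010245, 1/5 · 0.08374 = 0.016748, 1/5 · 0.0625 = 0.0125, 1/5 · 0.10456 = 0.020911, 1/5 · 0.00068301 = 0.0001366; with total 0.060541.
So P(jar D | data) = (0.020911) / (0.060541) = 0.34541.

0.3454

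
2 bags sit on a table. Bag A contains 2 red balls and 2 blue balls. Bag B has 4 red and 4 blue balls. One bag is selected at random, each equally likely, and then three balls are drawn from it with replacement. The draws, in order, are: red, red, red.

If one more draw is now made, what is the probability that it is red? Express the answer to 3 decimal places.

0.500

The likelihood of the observed sequence under each hypothesis: P(data | bag A) = (2/4)(2/4)(2/4) = 1/8; P(data | bag B) = (4/8)(4/8)(4/8) = 1/8.
Weighting by the prior gives 1/2 · 1/8 = 1/16, 1/2 · 1/8 = 1/16; summing to 1/8.
Normalising, the posterior is P(bag A | data) = 1/2, P(bag B | data) = 1/2.
Averaging over the posterior, P(red next | data) = (1/2)(1/2) + (1/2)(1/2) = 1/2.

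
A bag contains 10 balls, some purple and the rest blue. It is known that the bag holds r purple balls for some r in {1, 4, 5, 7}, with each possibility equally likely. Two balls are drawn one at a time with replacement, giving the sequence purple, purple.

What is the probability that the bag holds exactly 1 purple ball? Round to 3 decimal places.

0.011

For each hypothesis, P(data | H) works out to: P(data | r = 1) = (1/10)(1/10) = 1/100; P(data | r = 4) = (4/10)(4/10) = 4/25; P(data | r = 5) = (5/10)(5/10) = 1/4; P(data | r = 7) = (7/10)(7/10) = 49/100.
Weighting by the prior gives 1/4 · 1/100 = 1/400, 1/4 · 4/25 = 1/25, 1/4 · 1/4 = 1/16, 1/4 · 49/100 = 49/400; summing to 91/400.
By Bayes' rule, P(r = 1 | data) = (1/400) / (91/400) = 1/91.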